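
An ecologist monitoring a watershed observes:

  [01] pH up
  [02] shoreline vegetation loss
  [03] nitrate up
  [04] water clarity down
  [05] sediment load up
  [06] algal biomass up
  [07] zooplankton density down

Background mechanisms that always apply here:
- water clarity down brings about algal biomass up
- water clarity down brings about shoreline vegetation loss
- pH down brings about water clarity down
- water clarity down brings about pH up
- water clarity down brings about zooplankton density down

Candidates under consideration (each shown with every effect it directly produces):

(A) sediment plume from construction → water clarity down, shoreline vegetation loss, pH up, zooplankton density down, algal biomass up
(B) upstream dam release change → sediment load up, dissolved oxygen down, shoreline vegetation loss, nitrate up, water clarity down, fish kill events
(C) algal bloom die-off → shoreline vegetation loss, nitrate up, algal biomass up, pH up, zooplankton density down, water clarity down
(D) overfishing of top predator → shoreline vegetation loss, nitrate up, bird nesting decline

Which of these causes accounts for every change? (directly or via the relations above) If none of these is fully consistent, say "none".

B

For each candidate, compare predicted effects to what was observed:
(A) sediment plume from construction — does not account for nitrate up, sediment load up
(B) upstream dam release change — pH up yes (via water clarity down → pH up); shoreline vegetation loss yes; nitrate up yes; water clarity down yes; sediment load up yes; algal biomass up yes (via water clarity down → algal biomass up); zooplankton density down yes (via water clarity down → zooplankton density down)
(C) algal bloom die-off — pH up yes; shoreline vegetation loss yes; nitrate up yes; water clarity down yes; sediment load up NO; algal biomass up yes; zooplankton density down yes
(D) overfishing of top predator — does not account for pH up, water clarity down, sediment load up, algal biomass up, zooplankton density down
Only (B) is consistent with every observation.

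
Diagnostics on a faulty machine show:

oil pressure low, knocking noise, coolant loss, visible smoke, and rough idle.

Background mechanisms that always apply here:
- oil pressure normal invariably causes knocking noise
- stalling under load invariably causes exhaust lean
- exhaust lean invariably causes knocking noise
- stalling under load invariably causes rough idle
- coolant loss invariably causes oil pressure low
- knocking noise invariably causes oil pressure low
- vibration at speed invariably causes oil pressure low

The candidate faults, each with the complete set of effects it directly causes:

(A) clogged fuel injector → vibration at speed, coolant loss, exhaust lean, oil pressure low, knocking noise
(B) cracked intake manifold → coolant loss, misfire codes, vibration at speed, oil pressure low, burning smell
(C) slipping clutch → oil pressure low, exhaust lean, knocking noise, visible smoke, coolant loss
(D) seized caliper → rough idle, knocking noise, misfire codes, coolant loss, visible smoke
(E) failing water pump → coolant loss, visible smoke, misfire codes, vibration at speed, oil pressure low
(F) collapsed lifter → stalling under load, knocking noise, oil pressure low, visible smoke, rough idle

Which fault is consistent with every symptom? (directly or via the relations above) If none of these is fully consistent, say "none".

Checking each candidate against the observations:
(A) clogged fuel injector — oil pressure low yes; knocking noise yes; coolant loss yes; visible smoke NO; rough idle NO
(B) cracked intake manifold — oil pressure low yes; knocking noise NO; coolant loss yes; visible smoke NO; rough idle NO
(C) slipping clutch — oil pressure low yes; knocking noise yes; coolant loss yes; visible smoke yes; rough idle NO
(D) seized caliper — oil pressure low yes (via knocking noise → oil pressure low); knocking noise yes; coolant loss yes; visible smoke yes; rough idle yes
(E) failing water pump — does not account for knocking noise, rough idle
(F) collapsed lifter — oil pressure low yes; knocking noise yes; coolant loss NO; visible smoke yes; rough idle yes
(D) alone accounts for all the evidence.

D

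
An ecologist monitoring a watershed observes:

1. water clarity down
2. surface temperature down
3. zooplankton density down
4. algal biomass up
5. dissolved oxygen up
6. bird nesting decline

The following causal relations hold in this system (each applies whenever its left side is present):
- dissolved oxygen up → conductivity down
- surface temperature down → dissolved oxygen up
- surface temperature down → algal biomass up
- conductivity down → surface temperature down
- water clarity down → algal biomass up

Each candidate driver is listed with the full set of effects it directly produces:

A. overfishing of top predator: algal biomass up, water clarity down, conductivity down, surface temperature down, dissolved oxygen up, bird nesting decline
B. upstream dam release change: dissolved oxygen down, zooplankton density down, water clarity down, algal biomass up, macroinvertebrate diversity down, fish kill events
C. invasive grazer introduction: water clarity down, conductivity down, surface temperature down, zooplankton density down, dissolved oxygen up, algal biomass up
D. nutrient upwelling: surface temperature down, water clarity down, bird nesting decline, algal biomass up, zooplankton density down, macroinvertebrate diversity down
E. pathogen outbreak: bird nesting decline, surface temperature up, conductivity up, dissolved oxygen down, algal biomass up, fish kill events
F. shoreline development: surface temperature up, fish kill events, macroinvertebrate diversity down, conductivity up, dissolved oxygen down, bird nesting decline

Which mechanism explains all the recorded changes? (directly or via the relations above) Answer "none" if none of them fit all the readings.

D

Testing each hypothesis:
(A) overfishing of top predator — does not account for zooplankton density down
(B) upstream dam release change — water clarity down +; surface temperature down -; zooplankton density down +; algal biomass up +; dissolved oxygen up -; bird nesting decline -
(C) invasive grazer introduction — does not account for bird nesting decline
(D) nutrient upwelling — water clarity down +; surface temperature down +; zooplankton density down +; algal biomass up +; dissolved oxygen up + (via surface temperature down → dissolved oxygen up); bird nesting decline +
(E) pathogen outbreak — water clarity down -; surface temperature down -; zooplankton density down -; algal biomass up +; dissolved oxygen up -; bird nesting decline +
(F) shoreline development — fails on water clarity down, surface temperature down, zooplankton density down, algal biomass up, dissolved oxygen up (predicts surface temperature up, not surface temperature down; predicts dissolved oxygen down, not dissolved oxygen up)
(D) alone accounts for all the evidence.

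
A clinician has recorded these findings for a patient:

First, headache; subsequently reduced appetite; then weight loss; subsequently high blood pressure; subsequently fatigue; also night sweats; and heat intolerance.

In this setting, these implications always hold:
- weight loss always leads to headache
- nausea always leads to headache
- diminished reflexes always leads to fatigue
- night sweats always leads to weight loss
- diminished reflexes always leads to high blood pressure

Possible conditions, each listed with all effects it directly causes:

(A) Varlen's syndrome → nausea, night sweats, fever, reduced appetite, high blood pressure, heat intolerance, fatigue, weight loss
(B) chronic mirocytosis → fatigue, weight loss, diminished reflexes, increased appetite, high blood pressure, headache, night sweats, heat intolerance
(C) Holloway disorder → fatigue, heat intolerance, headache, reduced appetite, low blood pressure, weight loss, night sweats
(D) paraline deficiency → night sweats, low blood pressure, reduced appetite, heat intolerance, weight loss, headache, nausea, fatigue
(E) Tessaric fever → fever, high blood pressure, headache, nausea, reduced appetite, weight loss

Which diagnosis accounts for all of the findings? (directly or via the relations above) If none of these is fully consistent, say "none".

For each candidate, compare predicted effects to what was observed:
(A) Varlen's syndrome — accounts for every observation (headache via weight loss → headache)
(B) chronic mirocytosis — headache +; reduced appetite -; weight loss +; high blood pressure +; fatigue +; night sweats +; heat intolerance +
(C) Holloway disorder — headache +; reduced appetite +; weight loss +; high blood pressure -; fatigue +; night sweats +; heat intolerance +
(D) paraline deficiency — fails on high blood pressure (predicts low blood pressure, not high blood pressure)
(E) Tessaric fever — headache +; reduced appetite +; weight loss +; high blood pressure +; fatigue -; night sweats -; heat intolerance -
(A) is the only candidate with no mismatches.

A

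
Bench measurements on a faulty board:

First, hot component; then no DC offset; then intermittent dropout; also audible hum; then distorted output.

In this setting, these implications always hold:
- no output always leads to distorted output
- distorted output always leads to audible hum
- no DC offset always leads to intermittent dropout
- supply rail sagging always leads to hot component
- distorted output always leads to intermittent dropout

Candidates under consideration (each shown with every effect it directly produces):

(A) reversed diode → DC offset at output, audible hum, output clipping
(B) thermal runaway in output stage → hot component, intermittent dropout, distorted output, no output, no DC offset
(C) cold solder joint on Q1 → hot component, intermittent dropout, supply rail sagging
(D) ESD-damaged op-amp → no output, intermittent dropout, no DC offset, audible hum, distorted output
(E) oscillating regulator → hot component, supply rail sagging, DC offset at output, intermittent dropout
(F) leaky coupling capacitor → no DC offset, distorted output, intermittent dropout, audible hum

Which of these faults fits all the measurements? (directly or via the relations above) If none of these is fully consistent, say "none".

For each candidate, compare predicted effects to what was observed:
(A) reversed diode — fails on hot component, no DC offset, intermittent dropout, distorted output (predicts DC offset at output, not no DC offset)
(B) thermal runaway in output stage — hot component ✓; no DC offset ✓; intermittent dropout ✓; audible hum ✓ (through distorted output → audible hum); distorted output ✓
(C) cold solder joint on Q1 — hot component ✓; no DC offset ✗; intermittent dropout ✓; audible hum ✗; distorted output ✗
(D) ESD-damaged op-amp — hot component ✗; no DC offset ✓; intermittent dropout ✓; audible hum ✓; distorted output ✓
(E) oscillating regulator — fails on no DC offset, audible hum, distorted output (predicts DC offset at output, not no DC offset)
(F) leaky coupling capacitor — hot component ✗; no DC offset ✓; intermittent dropout ✓; audible hum ✓; distorted output ✓
(B) alone accounts for all the evidence.

B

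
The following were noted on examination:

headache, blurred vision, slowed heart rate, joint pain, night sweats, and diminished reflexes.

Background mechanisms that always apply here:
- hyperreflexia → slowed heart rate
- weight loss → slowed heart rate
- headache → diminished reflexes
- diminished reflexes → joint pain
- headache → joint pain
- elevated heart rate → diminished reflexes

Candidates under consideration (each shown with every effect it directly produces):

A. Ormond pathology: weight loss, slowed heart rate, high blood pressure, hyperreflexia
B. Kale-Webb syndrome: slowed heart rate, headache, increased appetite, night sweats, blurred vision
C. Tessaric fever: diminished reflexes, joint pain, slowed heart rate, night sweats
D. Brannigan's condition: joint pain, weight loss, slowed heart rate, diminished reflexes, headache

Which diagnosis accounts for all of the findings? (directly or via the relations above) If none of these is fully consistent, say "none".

Per-candidate check:
(A) Ormond pathology — headache ✗; blurred vision ✗; slowed heart rate ✓; joint pain ✗; night sweats ✗; diminished reflexes ✗
(B) Kale-Webb syndrome — headache ✓; blurred vision ✓; slowed heart rate ✓; joint pain ✓ (via headache → joint pain); night sweats ✓; diminished reflexes ✓ (via headache → diminished reflexes)
(C) Tessaric fever — does not account for headache, blurred vision
(D) Brannigan's condition — does not account for blurred vision, night sweats
(B) alone accounts for all the evidence.

B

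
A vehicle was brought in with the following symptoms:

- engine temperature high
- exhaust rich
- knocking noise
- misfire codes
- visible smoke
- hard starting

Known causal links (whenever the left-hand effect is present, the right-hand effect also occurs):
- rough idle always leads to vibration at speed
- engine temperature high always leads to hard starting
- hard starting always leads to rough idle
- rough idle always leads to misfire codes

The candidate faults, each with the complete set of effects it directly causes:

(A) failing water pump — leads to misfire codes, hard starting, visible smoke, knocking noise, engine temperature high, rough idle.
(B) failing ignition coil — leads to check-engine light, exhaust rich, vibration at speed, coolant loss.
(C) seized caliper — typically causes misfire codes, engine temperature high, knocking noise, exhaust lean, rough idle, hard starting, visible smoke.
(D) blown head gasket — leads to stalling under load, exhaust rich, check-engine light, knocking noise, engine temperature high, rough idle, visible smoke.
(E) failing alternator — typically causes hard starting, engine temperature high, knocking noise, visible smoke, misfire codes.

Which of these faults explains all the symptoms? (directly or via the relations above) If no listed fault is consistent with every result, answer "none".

D

Per-candidate check:
(A) failing water pump — engine temperature high ✓; exhaust rich ✗; knocking noise ✓; misfire codes ✓; visible smoke ✓; hard starting ✓
(B) failing ignition coil — does not account for engine temperature high, knocking noise, misfire codes, visible smoke, hard starting
(C) seized caliper — fails on exhaust rich (predicts exhaust lean, not exhaust rich)
(D) blown head gasket — engine temperature high ✓; exhaust rich ✓; knocking noise ✓; misfire codes ✓ (through rough idle → misfire codes); visible smoke ✓; hard starting ✓ (through engine temperature high → hard starting)
(E) failing alternator — does not account for exhaust rich
(D) alone accounts for all the evidence.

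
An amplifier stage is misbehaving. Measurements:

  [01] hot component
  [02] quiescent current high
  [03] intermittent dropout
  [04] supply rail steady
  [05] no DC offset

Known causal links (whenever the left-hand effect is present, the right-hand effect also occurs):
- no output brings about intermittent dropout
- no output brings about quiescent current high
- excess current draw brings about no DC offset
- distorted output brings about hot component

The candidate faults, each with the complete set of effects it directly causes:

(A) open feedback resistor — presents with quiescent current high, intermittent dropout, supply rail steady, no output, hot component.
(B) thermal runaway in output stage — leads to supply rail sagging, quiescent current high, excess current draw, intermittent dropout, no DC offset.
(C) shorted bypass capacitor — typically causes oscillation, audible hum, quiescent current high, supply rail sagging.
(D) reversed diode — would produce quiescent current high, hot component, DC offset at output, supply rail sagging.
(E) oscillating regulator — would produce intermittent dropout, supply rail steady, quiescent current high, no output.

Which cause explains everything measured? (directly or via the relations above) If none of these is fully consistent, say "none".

none

For each candidate, compare predicted effects to what was observed:
(A) open feedback resistor — does not account for no DC offset
(B) thermal runaway in output stage — fails on hot component, supply rail steady (predicts supply rail sagging, not supply rail steady)
(C) shorted bypass capacitor — hot component miss; quiescent current high match; intermittent dropout miss; supply rail steady miss; no DC offset miss
(D) reversed diode — fails on intermittent dropout, supply rail steady, no DC offset (predicts supply rail sagging, not supply rail steady; predicts DC offset at output, not no DC offset)
(E) oscillating regulator — does not account for hot component, no DC offset
None of the listed candidates fits everything.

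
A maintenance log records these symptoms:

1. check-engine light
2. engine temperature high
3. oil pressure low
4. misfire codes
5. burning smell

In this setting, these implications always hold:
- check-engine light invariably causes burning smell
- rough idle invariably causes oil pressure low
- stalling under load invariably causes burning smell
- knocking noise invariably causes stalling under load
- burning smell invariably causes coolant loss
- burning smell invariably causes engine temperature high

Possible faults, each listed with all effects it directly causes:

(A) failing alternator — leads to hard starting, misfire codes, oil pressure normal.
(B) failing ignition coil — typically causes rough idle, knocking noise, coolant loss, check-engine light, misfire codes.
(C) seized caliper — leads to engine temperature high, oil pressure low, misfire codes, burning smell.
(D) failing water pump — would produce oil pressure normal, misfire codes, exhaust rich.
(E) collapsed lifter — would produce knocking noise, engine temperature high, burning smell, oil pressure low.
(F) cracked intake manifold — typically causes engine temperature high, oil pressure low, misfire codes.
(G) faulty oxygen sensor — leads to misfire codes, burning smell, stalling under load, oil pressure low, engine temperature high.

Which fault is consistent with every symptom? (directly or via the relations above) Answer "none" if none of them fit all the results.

B

For each candidate, compare predicted effects to what was observed:
(A) failing alternator — fails on check-engine light, engine temperature high, oil pressure low, burning smell (predicts oil pressure normal, not oil pressure low)
(B) failing ignition coil — check-engine light match; engine temperature high match (through check-engine light → burning smell → engine temperature high); oil pressure low match (through rough idle → oil pressure low); misfire codes match; burning smell match (through check-engine light → burning smell)
(C) seized caliper — does not account for check-engine light
(D) failing water pump — fails on check-engine light, engine temperature high, oil pressure low, burning smell (predicts oil pressure normal, not oil pressure low)
(E) collapsed lifter — does not account for check-engine light, misfire codes
(F) cracked intake manifold — does not account for check-engine light, burning smell
(G) faulty oxygen sensor — does not account for check-engine light
(B) is the only candidate with no mismatches.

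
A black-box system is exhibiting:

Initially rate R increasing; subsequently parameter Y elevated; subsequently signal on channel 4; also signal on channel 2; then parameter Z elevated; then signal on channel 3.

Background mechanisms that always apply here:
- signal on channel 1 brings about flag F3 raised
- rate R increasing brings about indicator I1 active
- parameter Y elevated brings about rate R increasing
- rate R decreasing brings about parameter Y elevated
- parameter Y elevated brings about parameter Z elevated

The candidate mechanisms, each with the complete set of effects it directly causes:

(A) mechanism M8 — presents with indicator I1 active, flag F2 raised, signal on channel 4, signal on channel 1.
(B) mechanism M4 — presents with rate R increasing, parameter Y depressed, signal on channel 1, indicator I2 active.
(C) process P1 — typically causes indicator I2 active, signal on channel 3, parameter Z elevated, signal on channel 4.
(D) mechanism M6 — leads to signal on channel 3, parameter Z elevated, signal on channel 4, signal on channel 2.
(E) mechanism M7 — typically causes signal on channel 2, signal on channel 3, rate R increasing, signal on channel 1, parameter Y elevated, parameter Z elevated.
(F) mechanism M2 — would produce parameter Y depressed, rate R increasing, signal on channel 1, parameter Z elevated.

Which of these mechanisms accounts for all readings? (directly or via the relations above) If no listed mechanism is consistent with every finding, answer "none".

For each candidate, compare predicted effects to what was observed:
(A) mechanism M8 — rate R increasing miss; parameter Y elevated miss; signal on channel 4 match; signal on channel 2 miss; parameter Z elevated miss; signal on channel 3 miss
(B) mechanism M4 — rate R increasing match; parameter Y elevated miss; signal on channel 4 miss; signal on channel 2 miss; parameter Z elevated miss; signal on channel 3 miss
(C) process P1 — rate R increasing miss; parameter Y elevated miss; signal on channel 4 match; signal on channel 2 miss; parameter Z elevated match; signal on channel 3 match
(D) mechanism M6 — does not account for rate R increasing, parameter Y elevated
(E) mechanism M7 — does not account for signal on channel 4
(F) mechanism M2 — rate R increasing match; parameter Y elevated miss; signal on channel 4 miss; signal on channel 2 miss; parameter Z elevated match; signal on channel 3 miss
None of the listed candidates fits everything.

none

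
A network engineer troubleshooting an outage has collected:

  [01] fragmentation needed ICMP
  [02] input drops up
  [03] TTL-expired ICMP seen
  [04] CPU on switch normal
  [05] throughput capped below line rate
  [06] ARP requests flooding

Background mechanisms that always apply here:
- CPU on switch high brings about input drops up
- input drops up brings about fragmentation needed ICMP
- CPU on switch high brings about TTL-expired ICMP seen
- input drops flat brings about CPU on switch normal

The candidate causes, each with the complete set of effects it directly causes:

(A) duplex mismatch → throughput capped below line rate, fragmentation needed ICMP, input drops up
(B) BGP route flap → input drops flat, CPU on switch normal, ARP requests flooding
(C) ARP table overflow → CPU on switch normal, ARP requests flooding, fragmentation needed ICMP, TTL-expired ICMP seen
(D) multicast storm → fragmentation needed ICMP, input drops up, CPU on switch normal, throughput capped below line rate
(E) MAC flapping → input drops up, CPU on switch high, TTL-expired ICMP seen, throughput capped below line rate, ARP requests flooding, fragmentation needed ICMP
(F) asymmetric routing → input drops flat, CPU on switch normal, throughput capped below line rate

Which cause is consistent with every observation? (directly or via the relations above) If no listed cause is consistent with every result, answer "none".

Checking each candidate against the observations:
(A) duplex mismatch — does not account for TTL-expired ICMP seen, CPU on switch normal, ARP requests flooding
(B) BGP route flap — fragmentation needed ICMP NO; input drops up NO; TTL-expired ICMP seen NO; CPU on switch normal yes; throughput capped below line rate NO; ARP requests flooding yes
(C) ARP table overflow — does not account for input drops up, throughput capped below line rate
(D) multicast storm — fragmentation needed ICMP yes; input drops up yes; TTL-expired ICMP seen NO; CPU on switch normal yes; throughput capped below line rate yes; ARP requests flooding NO
(E) MAC flapping — fails on CPU on switch normal (predicts CPU on switch high, not CPU on switch normal)
(F) asymmetric routing — fails on fragmentation needed ICMP, input drops up, TTL-expired ICMP seen, ARP requests flooding (predicts input drops flat, not input drops up)
None of the listed candidates fits everything.

none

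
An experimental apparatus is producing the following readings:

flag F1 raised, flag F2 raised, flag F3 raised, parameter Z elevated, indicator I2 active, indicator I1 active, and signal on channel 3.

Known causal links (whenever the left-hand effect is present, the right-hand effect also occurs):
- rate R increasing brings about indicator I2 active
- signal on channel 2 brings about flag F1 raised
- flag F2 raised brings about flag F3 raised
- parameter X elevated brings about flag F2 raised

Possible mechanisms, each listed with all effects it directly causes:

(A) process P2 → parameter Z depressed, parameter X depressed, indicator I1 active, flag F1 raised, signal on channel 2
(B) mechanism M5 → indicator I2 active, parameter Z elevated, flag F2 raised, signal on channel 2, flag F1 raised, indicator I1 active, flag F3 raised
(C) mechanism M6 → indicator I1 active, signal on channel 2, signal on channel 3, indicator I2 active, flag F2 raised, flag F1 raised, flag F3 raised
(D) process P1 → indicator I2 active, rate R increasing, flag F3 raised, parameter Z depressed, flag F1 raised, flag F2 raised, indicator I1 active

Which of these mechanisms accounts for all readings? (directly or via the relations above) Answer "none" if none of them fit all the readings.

none

For each candidate, compare predicted effects to what was observed:
(A) process P2 — flag F1 raised ✓; flag F2 raised ✗; flag F3 raised ✗; parameter Z elevated ✗; indicator I2 active ✗; indicator I1 active ✓; signal on channel 3 ✗
(B) mechanism M5 — flag F1 raised ✓; flag F2 raised ✓; flag F3 raised ✓; parameter Z elevated ✓; indicator I2 active ✓; indicator I1 active ✓; signal on channel 3 ✗
(C) mechanism M6 — flag F1 raised ✓; flag F2 raised ✓; flag F3 raised ✓; parameter Z elevated ✗; indicator I2 active ✓; indicator I1 active ✓; signal on channel 3 ✓
(D) process P1 — fails on parameter Z elevated, signal on channel 3 (predicts parameter Z depressed, not parameter Z elevated)
None of the listed candidates fits everything.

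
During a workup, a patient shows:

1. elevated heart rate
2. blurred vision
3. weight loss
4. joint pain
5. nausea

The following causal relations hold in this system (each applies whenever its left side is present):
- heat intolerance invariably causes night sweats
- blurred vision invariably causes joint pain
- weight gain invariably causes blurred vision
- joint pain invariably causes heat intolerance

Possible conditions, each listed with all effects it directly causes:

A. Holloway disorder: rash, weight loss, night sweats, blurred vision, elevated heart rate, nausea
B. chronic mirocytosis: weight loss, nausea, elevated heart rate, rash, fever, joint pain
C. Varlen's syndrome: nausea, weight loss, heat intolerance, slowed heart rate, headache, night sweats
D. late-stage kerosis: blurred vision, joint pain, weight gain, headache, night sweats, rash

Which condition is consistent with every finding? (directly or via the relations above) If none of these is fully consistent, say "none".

Testing each hypothesis:
(A) Holloway disorder — elevated heart rate match; blurred vision match; weight loss match; joint pain match (through blurred vision → joint pain); nausea match
(B) chronic mirocytosis — does not account for blurred vision
(C) Varlen's syndrome — fails on elevated heart rate, blurred vision, joint pain (predicts slowed heart rate, not elevated heart rate)
(D) late-stage kerosis — elevated heart rate miss; blurred vision match; weight loss miss; joint pain match; nausea miss
(A) alone accounts for all the evidence.

A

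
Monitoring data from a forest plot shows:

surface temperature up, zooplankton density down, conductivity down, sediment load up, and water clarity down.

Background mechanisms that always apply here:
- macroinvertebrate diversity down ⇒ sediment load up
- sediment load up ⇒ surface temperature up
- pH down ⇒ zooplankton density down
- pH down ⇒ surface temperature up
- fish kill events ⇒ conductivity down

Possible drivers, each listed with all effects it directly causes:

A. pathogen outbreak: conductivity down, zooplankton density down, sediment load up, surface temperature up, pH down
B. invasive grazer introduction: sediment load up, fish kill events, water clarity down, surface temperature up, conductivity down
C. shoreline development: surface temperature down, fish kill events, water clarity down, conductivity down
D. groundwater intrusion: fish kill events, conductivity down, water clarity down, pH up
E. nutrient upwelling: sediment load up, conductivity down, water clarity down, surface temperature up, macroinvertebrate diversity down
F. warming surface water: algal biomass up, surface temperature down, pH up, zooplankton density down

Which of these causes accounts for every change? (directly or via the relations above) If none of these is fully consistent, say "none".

none

Checking each candidate against the observations:
(A) pathogen outbreak — does not account for water clarity down
(B) invasive grazer introduction — surface temperature up yes; zooplankton density down NO; conductivity down yes; sediment load up yes; water clarity down yes
(C) shoreline development — fails on surface temperature up, zooplankton density down, sediment load up (predicts surface temperature down, not surface temperature up)
(D) groundwater intrusion — does not account for surface temperature up, zooplankton density down, sediment load up
(E) nutrient upwelling — does not account for zooplankton density down
(F) warming surface water — surface temperature up NO; zooplankton density down yes; conductivity down NO; sediment load up NO; water clarity down NO
Every candidate fails on at least one observation.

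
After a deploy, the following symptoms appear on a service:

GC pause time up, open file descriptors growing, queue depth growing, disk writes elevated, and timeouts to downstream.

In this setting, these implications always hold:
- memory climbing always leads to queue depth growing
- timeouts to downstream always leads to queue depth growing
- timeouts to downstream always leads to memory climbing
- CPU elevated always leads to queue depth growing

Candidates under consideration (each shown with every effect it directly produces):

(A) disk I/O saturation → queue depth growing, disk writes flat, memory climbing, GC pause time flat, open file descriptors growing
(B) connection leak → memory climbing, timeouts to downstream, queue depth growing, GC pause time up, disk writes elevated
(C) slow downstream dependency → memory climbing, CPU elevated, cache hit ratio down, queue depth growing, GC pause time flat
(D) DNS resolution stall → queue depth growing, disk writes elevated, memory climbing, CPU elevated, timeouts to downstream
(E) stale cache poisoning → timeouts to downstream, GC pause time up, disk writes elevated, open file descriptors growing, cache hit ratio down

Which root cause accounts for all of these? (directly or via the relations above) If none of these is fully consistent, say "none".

Testing each hypothesis:
(A) disk I/O saturation — GC pause time up NO; open file descriptors growing yes; queue depth growing yes; disk writes elevated NO; timeouts to downstream NO
(B) connection leak — GC pause time up yes; open file descriptors growing NO; queue depth growing yes; disk writes elevated yes; timeouts to downstream yes
(C) slow downstream dependency — fails on GC pause time up, open file descriptors growing, disk writes elevated, timeouts to downstream (predicts GC pause time flat, not GC pause time up)
(D) DNS resolution stall — GC pause time up NO; open file descriptors growing NO; queue depth growing yes; disk writes elevated yes; timeouts to downstream yes
(E) stale cache poisoning — GC pause time up yes; open file descriptors growing yes; queue depth growing yes (by timeouts to downstream → queue depth growing); disk writes elevated yes; timeouts to downstream yes
(E) alone accounts for all the evidence.

E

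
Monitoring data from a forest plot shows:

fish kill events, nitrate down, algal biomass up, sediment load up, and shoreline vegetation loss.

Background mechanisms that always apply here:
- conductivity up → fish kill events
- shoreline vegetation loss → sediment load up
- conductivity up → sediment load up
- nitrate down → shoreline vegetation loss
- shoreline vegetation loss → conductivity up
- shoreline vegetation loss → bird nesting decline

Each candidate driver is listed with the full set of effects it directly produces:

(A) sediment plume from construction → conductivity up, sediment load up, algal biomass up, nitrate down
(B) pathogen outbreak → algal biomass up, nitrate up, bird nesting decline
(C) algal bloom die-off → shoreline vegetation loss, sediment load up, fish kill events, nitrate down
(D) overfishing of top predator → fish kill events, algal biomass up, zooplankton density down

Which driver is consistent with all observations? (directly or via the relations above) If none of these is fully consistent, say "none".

A

For each candidate, compare predicted effects to what was observed:
(A) sediment plume from construction — fish kill events match (through conductivity up → fish kill events); nitrate down match; algal biomass up match; sediment load up match; shoreline vegetation loss match (through nitrate down → shoreline vegetation loss)
(B) pathogen outbreak — fish kill events miss; nitrate down miss; algal biomass up match; sediment load up miss; shoreline vegetation loss miss
(C) algal bloom die-off — fish kill events match; nitrate down match; algal biomass up miss; sediment load up match; shoreline vegetation loss match
(D) overfishing of top predator — fish kill events match; nitrate down miss; algal biomass up match; sediment load up miss; shoreline vegetation loss miss
(A) alone accounts for all the evidence.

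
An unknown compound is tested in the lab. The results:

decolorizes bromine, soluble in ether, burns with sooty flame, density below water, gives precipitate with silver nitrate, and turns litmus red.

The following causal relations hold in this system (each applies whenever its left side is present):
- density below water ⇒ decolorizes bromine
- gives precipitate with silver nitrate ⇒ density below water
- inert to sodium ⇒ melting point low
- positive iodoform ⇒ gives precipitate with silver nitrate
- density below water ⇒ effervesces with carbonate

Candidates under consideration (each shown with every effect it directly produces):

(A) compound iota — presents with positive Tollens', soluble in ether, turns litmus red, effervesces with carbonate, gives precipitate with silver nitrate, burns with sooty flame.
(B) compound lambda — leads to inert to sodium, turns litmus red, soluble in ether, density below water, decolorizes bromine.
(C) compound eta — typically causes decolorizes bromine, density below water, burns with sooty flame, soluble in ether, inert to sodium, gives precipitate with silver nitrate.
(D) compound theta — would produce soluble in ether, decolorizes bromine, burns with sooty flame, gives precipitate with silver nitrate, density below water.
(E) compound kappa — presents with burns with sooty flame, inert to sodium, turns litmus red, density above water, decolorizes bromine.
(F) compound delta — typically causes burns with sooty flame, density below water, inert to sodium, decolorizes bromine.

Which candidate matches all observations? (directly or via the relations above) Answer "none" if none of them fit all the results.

Testing each hypothesis:
(A) compound iota — accounts for every observation (decolorizes bromine through gives precipitate with silver nitrate → density below water → decolorizes bromine)
(B) compound lambda — does not account for burns with sooty flame, gives precipitate with silver nitrate
(C) compound eta — decolorizes bromine ✓; soluble in ether ✓; burns with sooty flame ✓; density below water ✓; gives precipitate with silver nitrate ✓; turns litmus red ✗
(D) compound theta — decolorizes bromine ✓; soluble in ether ✓; burns with sooty flame ✓; density below water ✓; gives precipitate with silver nitrate ✓; turns litmus red ✗
(E) compound kappa — decolorizes bromine ✓; soluble in ether ✗; burns with sooty flame ✓; density below water ✗; gives precipitate with silver nitrate ✗; turns litmus red ✓
(F) compound delta — does not account for soluble in ether, gives precipitate with silver nitrate, turns litmus red
(A) is the only candidate with no mismatches.

A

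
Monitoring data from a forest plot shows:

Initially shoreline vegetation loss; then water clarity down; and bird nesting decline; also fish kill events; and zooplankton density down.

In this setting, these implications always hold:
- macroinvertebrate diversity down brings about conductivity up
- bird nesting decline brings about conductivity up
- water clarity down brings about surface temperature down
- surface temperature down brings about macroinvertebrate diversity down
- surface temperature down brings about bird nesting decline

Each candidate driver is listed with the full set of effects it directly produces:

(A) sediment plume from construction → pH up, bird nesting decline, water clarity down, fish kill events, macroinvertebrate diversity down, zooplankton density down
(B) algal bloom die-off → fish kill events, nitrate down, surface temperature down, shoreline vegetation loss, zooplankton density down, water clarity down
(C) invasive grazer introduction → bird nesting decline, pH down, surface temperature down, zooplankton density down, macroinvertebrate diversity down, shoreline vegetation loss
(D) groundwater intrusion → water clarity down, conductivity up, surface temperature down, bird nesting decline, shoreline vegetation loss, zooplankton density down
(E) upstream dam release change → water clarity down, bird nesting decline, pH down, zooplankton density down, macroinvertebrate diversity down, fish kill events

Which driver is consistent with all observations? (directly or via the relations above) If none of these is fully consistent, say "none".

For each candidate, compare predicted effects to what was observed:
(A) sediment plume from construction — shoreline vegetation loss -; water clarity down +; bird nesting decline +; fish kill events +; zooplankton density down +
(B) algal bloom die-off — shoreline vegetation loss +; water clarity down +; bird nesting decline + (through surface temperature down → bird nesting decline); fish kill events +; zooplankton density down +
(C) invasive grazer introduction — does not account for water clarity down, fish kill events
(D) groundwater intrusion — does not account for fish kill events
(E) upstream dam release change — shoreline vegetation loss -; water clarity down +; bird nesting decline +; fish kill events +; zooplankton density down +
Only (B) is consistent with every observation.

B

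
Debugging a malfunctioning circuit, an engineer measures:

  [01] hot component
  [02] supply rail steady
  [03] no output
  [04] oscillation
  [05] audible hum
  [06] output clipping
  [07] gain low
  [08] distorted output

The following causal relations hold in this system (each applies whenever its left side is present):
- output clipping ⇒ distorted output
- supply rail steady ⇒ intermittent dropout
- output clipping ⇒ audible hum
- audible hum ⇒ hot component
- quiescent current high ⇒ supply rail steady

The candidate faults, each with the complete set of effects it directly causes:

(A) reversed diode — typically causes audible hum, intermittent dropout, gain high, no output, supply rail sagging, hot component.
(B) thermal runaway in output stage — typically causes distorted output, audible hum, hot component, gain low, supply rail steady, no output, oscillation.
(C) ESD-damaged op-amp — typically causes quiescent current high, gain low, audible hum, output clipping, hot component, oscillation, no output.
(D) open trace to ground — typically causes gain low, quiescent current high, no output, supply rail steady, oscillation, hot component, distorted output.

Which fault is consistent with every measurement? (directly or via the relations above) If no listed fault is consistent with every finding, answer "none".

C

Per-candidate check:
(A) reversed diode — hot component ✓; supply rail steady ✗; no output ✓; oscillation ✗; audible hum ✓; output clipping ✗; gain low ✗; distorted output ✗
(B) thermal runaway in output stage — hot component ✓; supply rail steady ✓; no output ✓; oscillation ✓; audible hum ✓; output clipping ✗; gain low ✓; distorted output ✓
(C) ESD-damaged op-amp — accounts for every observation (supply rail steady via quiescent current high → supply rail steady)
(D) open trace to ground — does not account for audible hum, output clipping
(C) is the only candidate with no mismatches.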